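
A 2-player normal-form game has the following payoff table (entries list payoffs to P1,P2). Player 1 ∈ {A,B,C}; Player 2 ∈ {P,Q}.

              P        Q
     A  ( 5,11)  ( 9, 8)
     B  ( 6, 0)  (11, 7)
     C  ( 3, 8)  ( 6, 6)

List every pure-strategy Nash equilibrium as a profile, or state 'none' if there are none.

PSNE = {(B,Q)}

(A,P): not NE [P1→B gives 6>5]
(A,Q): not NE [P1→B gives 11>9; P2→P gives 11>8]
(B,P): not NE [P2→Q gives 7>0]
(B,Q): NE
(C,P): not NE [P1→B gives 6>3]
(C,Q): not NE [P1→B gives 11>6; P2→P gives 8>6]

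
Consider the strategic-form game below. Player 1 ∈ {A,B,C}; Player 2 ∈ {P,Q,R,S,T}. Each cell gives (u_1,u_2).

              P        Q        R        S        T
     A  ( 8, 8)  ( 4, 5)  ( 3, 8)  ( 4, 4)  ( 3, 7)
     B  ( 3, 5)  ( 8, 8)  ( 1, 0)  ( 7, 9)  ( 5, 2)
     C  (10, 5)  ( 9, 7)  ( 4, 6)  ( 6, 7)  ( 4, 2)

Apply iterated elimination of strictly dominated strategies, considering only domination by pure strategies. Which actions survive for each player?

IESDS → P1:{B,C} P2:{Q,S}

P1 drop A (C beats it: P:10>8 Q:9>4 R:4>3 S:6>4 T:4>3)
P2 drop P (Q beats it: B:8>5 C:7>5)
P2 drop R (Q beats it: B:8>0 C:7>6)
P2 drop T (Q beats it: B:8>2 C:7>2)
P1→{B,C} P2→{Q,S}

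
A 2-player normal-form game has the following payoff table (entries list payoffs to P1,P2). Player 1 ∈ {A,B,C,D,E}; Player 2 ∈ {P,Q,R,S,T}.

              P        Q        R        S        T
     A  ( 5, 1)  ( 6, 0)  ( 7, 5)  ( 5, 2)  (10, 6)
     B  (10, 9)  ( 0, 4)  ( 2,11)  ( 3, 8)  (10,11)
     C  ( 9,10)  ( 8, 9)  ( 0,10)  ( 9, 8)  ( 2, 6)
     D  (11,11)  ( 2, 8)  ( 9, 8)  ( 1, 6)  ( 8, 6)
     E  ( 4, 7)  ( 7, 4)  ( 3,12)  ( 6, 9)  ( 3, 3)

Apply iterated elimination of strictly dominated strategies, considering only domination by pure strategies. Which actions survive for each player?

IESDS → P1:{A,B,D} P2:{P,R,T}

P2 drop Q (P beats it: A:1>0 B:9>4 C:10>9 D:11>8 E:7>4)
P2 drop S (R beats it: A:5>2 B:11>8 C:10>8 D:8>6 E:12>9)
P1 drop C (B beats it: P:10>9 R:2>0 T:10>2)
P1 drop E (A beats it: P:5>4 R:7>3 T:10>3)
P1→{A,B,D} P2→{P,R,T}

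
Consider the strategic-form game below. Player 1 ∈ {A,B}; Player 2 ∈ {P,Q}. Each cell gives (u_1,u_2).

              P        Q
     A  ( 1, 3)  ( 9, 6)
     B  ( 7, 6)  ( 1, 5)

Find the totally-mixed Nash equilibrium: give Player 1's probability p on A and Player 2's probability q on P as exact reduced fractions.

P1 mixes 1/4 on A; P2 mixes 4/7 on P

P1 indiff ⇒ q·1+(1-q)·9 = q·7+(1-q)·1 ⇒ q(-6) = (1-q)(-8) ⇒ q = 4/7
P2 indiff ⇒ p·3+(1-p)·6 = p·6+(1-p)·5 ⇒ p(-3) = (1-p)(-1) ⇒ p = 1/4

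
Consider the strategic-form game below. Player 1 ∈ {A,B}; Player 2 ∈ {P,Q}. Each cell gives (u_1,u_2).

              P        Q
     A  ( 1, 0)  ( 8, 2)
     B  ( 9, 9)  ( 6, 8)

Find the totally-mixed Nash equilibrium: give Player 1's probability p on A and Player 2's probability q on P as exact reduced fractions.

P1 indiff ⇒ q·1+(1-q)·8 = q·9+(1-q)·6 ⇒ q(-8) = (1-q)(-2) ⇒ q = 1/5
P2 indiff ⇒ p·0+(1-p)·9 = p·2+(1-p)·8 ⇒ p(-2) = (1-p)(-1) ⇒ p = 1/3

p=1/3, q=1/5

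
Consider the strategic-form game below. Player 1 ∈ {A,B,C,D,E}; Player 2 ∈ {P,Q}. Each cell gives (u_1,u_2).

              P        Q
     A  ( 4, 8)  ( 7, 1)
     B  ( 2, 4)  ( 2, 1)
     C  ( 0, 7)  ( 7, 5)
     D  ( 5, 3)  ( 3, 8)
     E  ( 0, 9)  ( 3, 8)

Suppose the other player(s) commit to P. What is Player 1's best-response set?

u_1(A vs P) = 4
u_1(B vs P) = 2
u_1(C vs P) = 0
u_1(D vs P) = 5
u_1(E vs P) = 0
max payoff 5 at {D}

P1 best: {D}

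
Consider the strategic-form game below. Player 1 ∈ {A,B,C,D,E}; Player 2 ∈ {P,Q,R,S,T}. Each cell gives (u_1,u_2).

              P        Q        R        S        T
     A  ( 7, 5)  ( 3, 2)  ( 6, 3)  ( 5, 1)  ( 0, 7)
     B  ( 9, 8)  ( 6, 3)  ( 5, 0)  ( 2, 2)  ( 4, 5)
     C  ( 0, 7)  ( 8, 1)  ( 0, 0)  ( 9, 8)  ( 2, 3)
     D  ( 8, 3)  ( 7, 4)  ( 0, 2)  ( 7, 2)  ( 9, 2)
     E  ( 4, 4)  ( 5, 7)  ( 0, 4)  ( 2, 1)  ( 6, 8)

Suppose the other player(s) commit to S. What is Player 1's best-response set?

argmax u_1 = {C}

u_1(A vs S) = 5
u_1(B vs S) = 2
u_1(C vs S) = 9
u_1(D vs S) = 7
u_1(E vs S) = 2
max payoff 9 at {C}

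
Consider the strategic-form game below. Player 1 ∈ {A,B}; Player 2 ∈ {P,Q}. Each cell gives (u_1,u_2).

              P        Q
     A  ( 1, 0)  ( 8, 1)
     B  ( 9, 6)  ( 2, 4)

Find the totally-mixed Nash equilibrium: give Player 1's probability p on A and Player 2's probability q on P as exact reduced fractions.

(p,q) = (2/3, 3/7)

P1 indiff ⇒ q·1+(1-q)·8 = q·9+(1-q)·2 ⇒ q(-8) = (1-q)(-6) ⇒ q = 3/7
P2 indiff ⇒ p·0+(1-p)·6 = p·1+(1-p)·4 ⇒ p(-1) = (1-p)(-2) ⇒ p = 2/3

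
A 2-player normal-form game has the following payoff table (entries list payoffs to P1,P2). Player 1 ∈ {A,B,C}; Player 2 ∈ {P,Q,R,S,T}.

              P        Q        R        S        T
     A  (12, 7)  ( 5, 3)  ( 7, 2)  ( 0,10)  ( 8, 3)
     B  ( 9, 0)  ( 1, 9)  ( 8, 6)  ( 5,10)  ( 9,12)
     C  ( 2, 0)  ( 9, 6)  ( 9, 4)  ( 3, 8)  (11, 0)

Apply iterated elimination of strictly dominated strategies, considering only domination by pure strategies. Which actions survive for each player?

P2 drop P (S beats it: A:10>7 B:10>0 C:8>0)
P1 drop A (C beats it: Q:9>5 R:9>7 S:3>0 T:11>8)
P2 drop Q (S beats it: B:10>9 C:8>6)
P2 drop R (S beats it: B:10>6 C:8>4)
P1→{B,C} P2→{S,T}

Survivors P1:{B,C} P2:{S,T}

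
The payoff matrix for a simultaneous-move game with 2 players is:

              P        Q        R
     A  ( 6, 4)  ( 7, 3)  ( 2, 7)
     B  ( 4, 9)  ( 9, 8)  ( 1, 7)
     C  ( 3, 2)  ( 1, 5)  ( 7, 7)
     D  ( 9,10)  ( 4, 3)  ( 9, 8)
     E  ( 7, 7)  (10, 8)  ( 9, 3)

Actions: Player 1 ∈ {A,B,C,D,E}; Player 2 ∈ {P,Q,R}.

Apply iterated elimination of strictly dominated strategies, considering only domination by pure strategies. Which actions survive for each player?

P1 drop A (E beats it: P:7>6 Q:10>7 R:9>2)
P1 drop B (E beats it: P:7>4 Q:10>9 R:9>1)
P1 drop C (D beats it: P:9>3 Q:4>1 R:9>7)
P2 drop R (P beats it: D:10>8 E:7>3)
P1→{D,E} P2→{P,Q}

Remaining: P1:{D,E} P2:{P,Q}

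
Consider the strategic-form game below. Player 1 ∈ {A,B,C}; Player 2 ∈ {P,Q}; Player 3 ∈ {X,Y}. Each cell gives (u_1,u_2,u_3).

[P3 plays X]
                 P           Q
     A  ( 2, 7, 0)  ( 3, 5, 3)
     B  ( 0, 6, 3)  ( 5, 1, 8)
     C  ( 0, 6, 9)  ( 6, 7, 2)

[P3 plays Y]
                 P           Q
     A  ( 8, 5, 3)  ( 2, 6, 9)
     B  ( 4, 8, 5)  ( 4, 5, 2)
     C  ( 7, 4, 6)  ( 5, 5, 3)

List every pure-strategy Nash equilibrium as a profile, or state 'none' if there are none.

NE set: (C,Q,Y)

(A,P,X): not NE [P3→Y gives 3>0]
(A,P,Y): not NE [P2→Q gives 6>5]
(A,Q,X): not NE [P1→C gives 6>3; P2→P gives 7>5; P3→Y gives 9>3]
(A,Q,Y): not NE [P1→C gives 5>2]
(B,P,X): not NE [P1→A gives 2>0; P3→Y gives 5>3]
(B,P,Y): not NE [P1→A gives 8>4]
(B,Q,X): not NE [P1→C gives 6>5; P2→P gives 6>1]
(B,Q,Y): not NE [P1→C gives 5>4; P2→P gives 8>5; P3→X gives 8>2]
(C,P,X): not NE [P1→A gives 2>0; P2→Q gives 7>6]
(C,P,Y): not NE [P1→A gives 8>7; P2→Q gives 5>4; P3→X gives 9>6]
(C,Q,X): not NE [P3→Y gives 3>2]
(C,Q,Y): NE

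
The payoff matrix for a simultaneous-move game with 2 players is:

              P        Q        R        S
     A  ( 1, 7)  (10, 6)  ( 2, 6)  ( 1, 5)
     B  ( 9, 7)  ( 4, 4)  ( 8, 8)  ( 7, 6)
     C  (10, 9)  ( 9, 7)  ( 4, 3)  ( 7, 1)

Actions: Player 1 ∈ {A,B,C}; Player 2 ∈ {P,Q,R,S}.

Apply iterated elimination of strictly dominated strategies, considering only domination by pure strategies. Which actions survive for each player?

IESDS → P1:{B,C} P2:{P,R}

P2 drop Q (P beats it: A:7>6 B:7>4 C:9>7)
P1 drop A (B beats it: P:9>1 R:8>2 S:7>1)
P2 drop S (P beats it: B:7>6 C:9>1)
P1→{B,C} P2→{P,R}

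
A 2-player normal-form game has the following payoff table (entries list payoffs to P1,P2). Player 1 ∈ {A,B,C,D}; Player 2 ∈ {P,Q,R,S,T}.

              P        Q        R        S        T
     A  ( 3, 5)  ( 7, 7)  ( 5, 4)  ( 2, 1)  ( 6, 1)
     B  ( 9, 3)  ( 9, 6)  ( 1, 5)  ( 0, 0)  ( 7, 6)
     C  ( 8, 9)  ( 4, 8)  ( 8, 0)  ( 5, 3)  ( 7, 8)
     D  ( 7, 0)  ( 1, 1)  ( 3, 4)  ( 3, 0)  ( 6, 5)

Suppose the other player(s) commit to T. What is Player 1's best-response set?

u_1(A vs T) = 6
u_1(B vs T) = 7
u_1(C vs T) = 7
u_1(D vs T) = 6
max payoff 7 at {B,C}

P1 best: {B,C}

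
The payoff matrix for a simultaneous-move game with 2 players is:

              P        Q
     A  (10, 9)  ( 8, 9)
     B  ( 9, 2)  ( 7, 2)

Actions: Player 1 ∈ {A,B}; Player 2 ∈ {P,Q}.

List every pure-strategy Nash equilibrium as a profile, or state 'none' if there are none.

Nash profiles: (A,P), (A,Q)

(A,P): NE
(A,Q): NE
(B,P): not NE [P1→A gives 10>9]
(B,Q): not NE [P1→A gives 8>7]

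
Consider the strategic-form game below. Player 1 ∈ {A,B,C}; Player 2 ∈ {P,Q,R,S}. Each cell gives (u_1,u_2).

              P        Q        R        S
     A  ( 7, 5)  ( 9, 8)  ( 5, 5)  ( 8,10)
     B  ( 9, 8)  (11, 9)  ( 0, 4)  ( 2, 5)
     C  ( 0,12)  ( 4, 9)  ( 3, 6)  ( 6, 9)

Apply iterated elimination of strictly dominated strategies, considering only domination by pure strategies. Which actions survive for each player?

P1 drop C (A beats it: P:7>0 Q:9>4 R:5>3 S:8>6)
P2 drop P (Q beats it: A:8>5 B:9>8)
P2 drop R (Q beats it: A:8>5 B:9>4)
P1→{A,B} P2→{Q,S}

Survivors P1:{A,B} P2:{Q,S}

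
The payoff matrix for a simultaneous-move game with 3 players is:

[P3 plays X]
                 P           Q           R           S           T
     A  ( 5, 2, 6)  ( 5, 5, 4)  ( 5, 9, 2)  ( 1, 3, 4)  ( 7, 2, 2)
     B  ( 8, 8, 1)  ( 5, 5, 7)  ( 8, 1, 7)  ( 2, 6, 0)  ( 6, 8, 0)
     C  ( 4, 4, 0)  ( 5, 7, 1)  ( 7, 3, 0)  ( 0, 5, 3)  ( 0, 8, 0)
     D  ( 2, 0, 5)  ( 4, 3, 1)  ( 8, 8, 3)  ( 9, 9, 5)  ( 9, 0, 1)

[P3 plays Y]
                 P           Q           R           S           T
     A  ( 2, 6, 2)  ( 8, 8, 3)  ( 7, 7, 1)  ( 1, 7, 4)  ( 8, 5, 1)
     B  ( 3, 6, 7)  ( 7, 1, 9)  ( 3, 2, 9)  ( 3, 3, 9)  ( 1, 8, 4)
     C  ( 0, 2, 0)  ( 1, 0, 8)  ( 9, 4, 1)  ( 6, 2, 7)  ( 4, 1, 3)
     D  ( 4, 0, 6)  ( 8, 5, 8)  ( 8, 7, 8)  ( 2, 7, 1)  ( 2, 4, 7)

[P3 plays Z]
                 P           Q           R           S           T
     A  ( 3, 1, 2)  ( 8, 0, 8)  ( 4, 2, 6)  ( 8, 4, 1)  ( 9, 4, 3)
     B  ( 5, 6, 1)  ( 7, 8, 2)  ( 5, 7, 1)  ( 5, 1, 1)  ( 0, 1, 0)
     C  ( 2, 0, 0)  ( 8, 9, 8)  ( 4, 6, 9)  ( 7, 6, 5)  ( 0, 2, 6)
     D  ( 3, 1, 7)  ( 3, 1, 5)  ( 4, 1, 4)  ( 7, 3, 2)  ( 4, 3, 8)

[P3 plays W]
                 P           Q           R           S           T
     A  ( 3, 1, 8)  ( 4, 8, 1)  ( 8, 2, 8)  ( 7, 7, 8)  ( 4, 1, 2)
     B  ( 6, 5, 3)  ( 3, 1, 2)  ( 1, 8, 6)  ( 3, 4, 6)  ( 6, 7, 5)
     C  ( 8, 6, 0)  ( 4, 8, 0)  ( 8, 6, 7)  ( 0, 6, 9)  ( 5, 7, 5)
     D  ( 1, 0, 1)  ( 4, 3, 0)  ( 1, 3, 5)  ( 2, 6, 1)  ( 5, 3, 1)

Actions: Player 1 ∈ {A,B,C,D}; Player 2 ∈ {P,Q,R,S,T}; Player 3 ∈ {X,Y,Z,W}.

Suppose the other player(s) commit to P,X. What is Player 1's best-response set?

argmax u_1 = {B}

u_1(A vs P,X) = 5
u_1(B vs P,X) = 8
u_1(C vs P,X) = 4
u_1(D vs P,X) = 2
max payoff 8 at {B}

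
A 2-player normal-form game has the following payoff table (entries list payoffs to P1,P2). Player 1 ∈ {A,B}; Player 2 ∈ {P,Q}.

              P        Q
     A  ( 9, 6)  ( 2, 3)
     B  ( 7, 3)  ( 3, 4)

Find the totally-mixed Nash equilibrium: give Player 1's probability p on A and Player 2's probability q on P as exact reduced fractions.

P1 indiff ⇒ q·9+(1-q)·2 = q·7+(1-q)·3 ⇒ q(2) = (1-q)(1) ⇒ q = 1/3
P2 indiff ⇒ p·6+(1-p)·3 = p·3+(1-p)·4 ⇒ p(3) = (1-p)(1) ⇒ p = 1/4

(p,q) = (1/4, 1/3)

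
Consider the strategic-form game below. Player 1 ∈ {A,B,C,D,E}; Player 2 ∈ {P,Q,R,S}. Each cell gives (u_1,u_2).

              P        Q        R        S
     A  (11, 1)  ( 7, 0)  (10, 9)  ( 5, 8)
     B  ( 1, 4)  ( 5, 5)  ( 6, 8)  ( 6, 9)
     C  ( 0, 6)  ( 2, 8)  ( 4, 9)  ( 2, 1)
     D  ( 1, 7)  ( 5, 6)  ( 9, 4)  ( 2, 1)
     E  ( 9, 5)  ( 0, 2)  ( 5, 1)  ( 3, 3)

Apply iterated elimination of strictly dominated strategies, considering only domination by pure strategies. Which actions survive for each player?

P1 drop C (A beats it: P:11>0 Q:7>2 R:10>4 S:5>2)
P1 drop D (A beats it: P:11>1 Q:7>5 R:10>9 S:5>2)
P1 drop E (A beats it: P:11>9 Q:7>0 R:10>5 S:5>3)
P2 drop P (R beats it: A:9>1 B:8>4)
P2 drop Q (R beats it: A:9>0 B:8>5)
P1→{A,B} P2→{R,S}

Survivors P1:{A,B} P2:{R,S}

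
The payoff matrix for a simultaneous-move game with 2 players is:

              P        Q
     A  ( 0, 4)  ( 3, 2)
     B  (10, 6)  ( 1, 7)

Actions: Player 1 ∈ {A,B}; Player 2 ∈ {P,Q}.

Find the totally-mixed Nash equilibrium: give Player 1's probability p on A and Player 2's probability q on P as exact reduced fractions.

P1 indiff ⇒ q·0+(1-q)·3 = q·10+(1-q)·1 ⇒ q(-10) = (1-q)(-2) ⇒ q = 1/6
P2 indiff ⇒ p·4+(1-p)·6 = p·2+(1-p)·7 ⇒ p(2) = (1-p)(1) ⇒ p = 1/3

(p,q) = (1/3, 1/6)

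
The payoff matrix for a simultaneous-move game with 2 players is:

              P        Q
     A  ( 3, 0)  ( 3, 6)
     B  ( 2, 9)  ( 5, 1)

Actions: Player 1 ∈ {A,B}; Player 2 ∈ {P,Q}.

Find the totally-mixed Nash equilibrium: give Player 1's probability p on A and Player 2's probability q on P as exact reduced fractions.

p=4/7, q=2/3

P1 indiff ⇒ q·3+(1-q)·3 = q·2+(1-q)·5 ⇒ q(1) = (1-q)(2) ⇒ q = 2/3
P2 indiff ⇒ p·0+(1-p)·9 = p·6+(1-p)·1 ⇒ p(-6) = (1-p)(-8) ⇒ p = 4/7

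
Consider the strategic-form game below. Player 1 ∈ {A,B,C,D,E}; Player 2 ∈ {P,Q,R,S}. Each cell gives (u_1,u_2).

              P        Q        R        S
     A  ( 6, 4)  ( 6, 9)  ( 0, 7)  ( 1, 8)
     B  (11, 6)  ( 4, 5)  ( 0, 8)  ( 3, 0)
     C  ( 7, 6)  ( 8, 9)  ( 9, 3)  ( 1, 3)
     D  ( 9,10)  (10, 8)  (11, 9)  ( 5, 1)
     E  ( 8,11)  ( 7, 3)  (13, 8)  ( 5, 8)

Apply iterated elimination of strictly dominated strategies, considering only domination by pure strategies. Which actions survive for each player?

Remaining: P1:{B,D,E} P2:{P,R}

P1 drop A (D beats it: P:9>6 Q:10>6 R:11>0 S:5>1)
P1 drop C (D beats it: P:9>7 Q:10>8 R:11>9 S:5>1)
P2 drop Q (P beats it: B:6>5 D:10>8 E:11>3)
P2 drop S (P beats it: B:6>0 D:10>1 E:11>8)
P1→{B,D,E} P2→{P,R}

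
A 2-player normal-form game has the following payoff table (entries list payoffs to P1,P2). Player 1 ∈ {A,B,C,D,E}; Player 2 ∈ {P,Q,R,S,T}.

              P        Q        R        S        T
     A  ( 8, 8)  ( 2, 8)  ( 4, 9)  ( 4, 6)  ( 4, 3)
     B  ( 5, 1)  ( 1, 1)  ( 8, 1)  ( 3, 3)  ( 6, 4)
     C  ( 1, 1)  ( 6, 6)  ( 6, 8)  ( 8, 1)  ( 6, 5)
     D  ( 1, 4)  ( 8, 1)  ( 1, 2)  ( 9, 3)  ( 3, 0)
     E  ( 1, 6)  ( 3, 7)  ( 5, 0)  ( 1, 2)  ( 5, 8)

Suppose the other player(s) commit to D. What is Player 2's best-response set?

u_2(P vs D) = 4
u_2(Q vs D) = 1
u_2(R vs D) = 2
u_2(S vs D) = 3
u_2(T vs D) = 0
max payoff 4 at {P}

argmax u_2 = {P}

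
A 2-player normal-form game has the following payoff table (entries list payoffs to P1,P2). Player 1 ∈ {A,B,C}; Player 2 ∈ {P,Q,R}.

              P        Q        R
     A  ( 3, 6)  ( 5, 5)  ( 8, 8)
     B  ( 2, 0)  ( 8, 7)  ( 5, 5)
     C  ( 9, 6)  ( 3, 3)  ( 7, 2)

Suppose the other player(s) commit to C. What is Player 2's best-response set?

BR_2 = {P}

u_2(P vs C) = 6
u_2(Q vs C) = 3
u_2(R vs C) = 2
max payoff 6 at {P}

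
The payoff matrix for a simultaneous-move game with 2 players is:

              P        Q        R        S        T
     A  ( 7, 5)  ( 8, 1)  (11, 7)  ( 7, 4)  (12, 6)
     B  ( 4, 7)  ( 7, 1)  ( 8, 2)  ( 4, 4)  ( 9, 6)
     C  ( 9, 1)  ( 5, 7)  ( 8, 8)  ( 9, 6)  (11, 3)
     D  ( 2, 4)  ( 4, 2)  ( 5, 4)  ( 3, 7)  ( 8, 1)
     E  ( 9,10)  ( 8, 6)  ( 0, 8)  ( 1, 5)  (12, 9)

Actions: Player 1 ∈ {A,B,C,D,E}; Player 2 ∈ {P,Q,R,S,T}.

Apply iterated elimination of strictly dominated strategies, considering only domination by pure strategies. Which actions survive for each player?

Survivors P1:{A,C,E} P2:{P,R,T}

P1 drop B (A beats it: P:7>4 Q:8>7 R:11>8 S:7>4 T:12>9)
P1 drop D (A beats it: P:7>2 Q:8>4 R:11>5 S:7>3 T:12>8)
P2 drop Q (R beats it: A:7>1 C:8>7 E:8>6)
P2 drop S (R beats it: A:7>4 C:8>6 E:8>5)
P1→{A,C,E} P2→{P,R,T}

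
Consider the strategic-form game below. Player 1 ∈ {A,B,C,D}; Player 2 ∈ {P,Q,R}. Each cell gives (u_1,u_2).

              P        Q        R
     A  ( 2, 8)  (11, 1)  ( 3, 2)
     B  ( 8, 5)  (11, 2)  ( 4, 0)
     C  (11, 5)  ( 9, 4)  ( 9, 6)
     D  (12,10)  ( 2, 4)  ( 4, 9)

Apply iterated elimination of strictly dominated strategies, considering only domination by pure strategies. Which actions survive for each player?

IESDS → P1:{C,D} P2:{P,R}

P2 drop Q (P beats it: A:8>1 B:5>2 C:5>4 D:10>4)
P1 drop A (B beats it: P:8>2 R:4>3)
P1 drop B (C beats it: P:11>8 R:9>4)
P1→{C,D} P2→{P,R}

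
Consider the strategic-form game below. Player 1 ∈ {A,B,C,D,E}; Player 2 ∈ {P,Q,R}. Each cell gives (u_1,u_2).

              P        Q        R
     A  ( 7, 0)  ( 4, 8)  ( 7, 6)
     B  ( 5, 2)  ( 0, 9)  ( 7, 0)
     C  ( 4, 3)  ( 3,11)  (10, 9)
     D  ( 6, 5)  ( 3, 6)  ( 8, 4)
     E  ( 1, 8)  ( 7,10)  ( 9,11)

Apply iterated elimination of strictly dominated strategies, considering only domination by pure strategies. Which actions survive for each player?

P1 drop B (D beats it: P:6>5 Q:3>0 R:8>7)
P2 drop P (Q beats it: A:8>0 C:11>3 D:6>5 E:10>8)
P1 drop A (E beats it: Q:7>4 R:9>7)
P1 drop D (E beats it: Q:7>3 R:9>8)
P1→{C,E} P2→{Q,R}

IESDS → P1:{C,E} P2:{Q,R}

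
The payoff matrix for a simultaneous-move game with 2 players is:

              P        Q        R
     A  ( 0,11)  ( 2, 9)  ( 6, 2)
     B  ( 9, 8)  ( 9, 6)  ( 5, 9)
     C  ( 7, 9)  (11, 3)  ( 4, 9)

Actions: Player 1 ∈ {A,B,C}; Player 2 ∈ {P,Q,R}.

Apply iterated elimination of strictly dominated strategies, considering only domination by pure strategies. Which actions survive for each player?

P2 drop Q (P beats it: A:11>9 B:8>6 C:9>3)
P1 drop C (B beats it: P:9>7 R:5>4)
P1→{A,B} P2→{P,R}

IESDS → P1:{A,B} P2:{P,R}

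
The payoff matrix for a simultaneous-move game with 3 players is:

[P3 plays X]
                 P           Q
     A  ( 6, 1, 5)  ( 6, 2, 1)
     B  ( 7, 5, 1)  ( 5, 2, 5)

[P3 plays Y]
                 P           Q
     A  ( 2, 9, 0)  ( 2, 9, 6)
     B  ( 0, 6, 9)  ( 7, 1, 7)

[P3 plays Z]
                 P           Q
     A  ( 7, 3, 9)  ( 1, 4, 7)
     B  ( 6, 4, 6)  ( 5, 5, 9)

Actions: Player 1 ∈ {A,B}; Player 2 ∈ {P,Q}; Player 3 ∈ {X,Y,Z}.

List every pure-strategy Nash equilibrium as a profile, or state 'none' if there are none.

(A,P,X): not NE [P1→B gives 7>6; P2→Q gives 2>1; P3→Z gives 9>5]
(A,P,Y): not NE [P3→Z gives 9>0]
(A,P,Z): not NE [P2→Q gives 4>3]
(A,Q,X): not NE [P3→Z gives 7>1]
(A,Q,Y): not NE [P1→B gives 7>2; P3→Z gives 7>6]
(A,Q,Z): not NE [P1→B gives 5>1]
(B,P,X): not NE [P3→Y gives 9>1]
(B,P,Y): not NE [P1→A gives 2>0]
(B,P,Z): not NE [P1→A gives 7>6; P2→Q gives 5>4; P3→Y gives 9>6]
(B,Q,X): not NE [P1→A gives 6>5; P2→P gives 5>2; P3→Z gives 9>5]
(B,Q,Y): not NE [P2→P gives 6>1; P3→Z gives 9>7]
(B,Q,Z): NE

NE set: (B,Q,Z)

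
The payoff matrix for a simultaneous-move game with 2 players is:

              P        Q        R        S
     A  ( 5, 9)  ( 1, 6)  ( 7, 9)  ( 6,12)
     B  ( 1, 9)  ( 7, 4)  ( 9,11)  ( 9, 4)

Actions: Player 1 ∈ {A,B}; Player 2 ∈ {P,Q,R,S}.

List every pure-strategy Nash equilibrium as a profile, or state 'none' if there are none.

(A,P): not NE [P2→S gives 12>9]
(A,Q): not NE [P1→B gives 7>1; P2→S gives 12>6]
(A,R): not NE [P1→B gives 9>7; P2→S gives 12>9]
(A,S): not NE [P1→B gives 9>6]
(B,P): not NE [P1→A gives 5>1; P2→R gives 11>9]
(B,Q): not NE [P2→R gives 11>4]
(B,R): NE
(B,S): not NE [P2→R gives 11>4]

NE set: (B,R)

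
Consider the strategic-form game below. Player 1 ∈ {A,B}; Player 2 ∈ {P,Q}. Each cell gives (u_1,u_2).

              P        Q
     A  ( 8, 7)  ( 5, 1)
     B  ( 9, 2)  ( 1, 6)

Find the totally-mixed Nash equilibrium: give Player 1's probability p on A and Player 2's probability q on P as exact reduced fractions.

P1 indiff ⇒ q·8+(1-q)·5 = q·9+(1-q)·1 ⇒ q(-1) = (1-q)(-4) ⇒ q = 4/5
P2 indiff ⇒ p·7+(1-p)·2 = p·1+(1-p)·6 ⇒ p(6) = (1-p)(4) ⇒ p = 2/5

(p,q) = (2/5, 4/5)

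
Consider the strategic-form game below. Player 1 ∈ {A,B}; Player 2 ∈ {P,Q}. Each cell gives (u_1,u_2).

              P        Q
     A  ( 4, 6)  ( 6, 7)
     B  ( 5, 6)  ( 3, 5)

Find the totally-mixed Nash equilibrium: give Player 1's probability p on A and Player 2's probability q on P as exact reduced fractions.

(p,q) = (1/2, 3/4)

P1 indiff ⇒ q·4+(1-q)·6 = q·5+(1-q)·3 ⇒ q(-1) = (1-q)(-3) ⇒ q = 3/4
P2 indiff ⇒ p·6+(1-p)·6 = p·7+(1-p)·5 ⇒ p(-1) = (1-p)(-1) ⇒ p = 1/2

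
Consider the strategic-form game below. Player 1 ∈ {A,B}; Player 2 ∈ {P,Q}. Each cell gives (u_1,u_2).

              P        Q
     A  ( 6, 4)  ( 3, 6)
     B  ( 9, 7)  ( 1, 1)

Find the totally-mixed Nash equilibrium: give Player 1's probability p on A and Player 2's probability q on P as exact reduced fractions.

P1 indiff ⇒ q·6+(1-q)·3 = q·9+(1-q)·1 ⇒ q(-3) = (1-q)(-2) ⇒ q = 2/5
P2 indiff ⇒ p·4+(1-p)·7 = p·6+(1-p)·1 ⇒ p(-2) = (1-p)(-6) ⇒ p = 3/4

(p,q) = (3/4, 2/5)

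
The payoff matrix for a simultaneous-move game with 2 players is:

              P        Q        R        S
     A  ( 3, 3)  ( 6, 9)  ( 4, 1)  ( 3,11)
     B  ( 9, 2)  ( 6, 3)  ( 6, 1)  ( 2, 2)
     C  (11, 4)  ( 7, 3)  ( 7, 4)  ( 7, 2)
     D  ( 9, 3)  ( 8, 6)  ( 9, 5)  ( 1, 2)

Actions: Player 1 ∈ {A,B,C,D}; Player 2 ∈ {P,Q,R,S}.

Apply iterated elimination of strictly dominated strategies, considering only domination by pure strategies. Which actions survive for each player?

P1 drop A (C beats it: P:11>3 Q:7>6 R:7>4 S:7>3)
P1 drop B (C beats it: P:11>9 Q:7>6 R:7>6 S:7>2)
P2 drop S (P beats it: C:4>2 D:3>2)
P1→{C,D} P2→{P,Q,R}

Survivors P1:{C,D} P2:{P,Q,R}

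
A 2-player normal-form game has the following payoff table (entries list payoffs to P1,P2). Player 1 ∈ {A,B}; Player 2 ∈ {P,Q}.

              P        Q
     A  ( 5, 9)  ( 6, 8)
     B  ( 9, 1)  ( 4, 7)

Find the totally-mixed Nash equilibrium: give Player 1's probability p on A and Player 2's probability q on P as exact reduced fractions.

P1 mixes 6/7 on A; P2 mixes 1/3 on P

P1 indiff ⇒ q·5+(1-q)·6 = q·9+(1-q)·4 ⇒ q(-4) = (1-q)(-2) ⇒ q = 1/3
P2 indiff ⇒ p·9+(1-p)·1 = p·8+(1-p)·7 ⇒ p(1) = (1-p)(6) ⇒ p = 6/7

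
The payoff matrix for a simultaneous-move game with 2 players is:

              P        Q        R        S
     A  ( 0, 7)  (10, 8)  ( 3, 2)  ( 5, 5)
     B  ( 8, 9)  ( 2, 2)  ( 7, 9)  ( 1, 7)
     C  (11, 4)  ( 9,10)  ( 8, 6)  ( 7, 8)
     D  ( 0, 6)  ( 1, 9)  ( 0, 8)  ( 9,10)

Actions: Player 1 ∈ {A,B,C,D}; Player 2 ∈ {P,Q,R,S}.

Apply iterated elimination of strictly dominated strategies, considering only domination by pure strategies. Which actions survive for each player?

IESDS → P1:{A,C,D} P2:{Q,S}

P1 drop B (C beats it: P:11>8 Q:9>2 R:8>7 S:7>1)
P2 drop P (Q beats it: A:8>7 C:10>4 D:9>6)
P2 drop R (Q beats it: A:8>2 C:10>6 D:9>8)
P1→{A,C,D} P2→{Q,S}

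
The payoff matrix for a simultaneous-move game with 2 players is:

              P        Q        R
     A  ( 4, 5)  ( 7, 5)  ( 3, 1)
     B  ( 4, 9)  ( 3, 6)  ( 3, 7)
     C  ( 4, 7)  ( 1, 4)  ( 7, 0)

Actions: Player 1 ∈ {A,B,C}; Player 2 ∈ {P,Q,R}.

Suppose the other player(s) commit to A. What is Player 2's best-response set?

P2 best: {P,Q}

u_2(P vs A) = 5
u_2(Q vs A) = 5
u_2(R vs A) = 1
max payoff 5 at {P,Q}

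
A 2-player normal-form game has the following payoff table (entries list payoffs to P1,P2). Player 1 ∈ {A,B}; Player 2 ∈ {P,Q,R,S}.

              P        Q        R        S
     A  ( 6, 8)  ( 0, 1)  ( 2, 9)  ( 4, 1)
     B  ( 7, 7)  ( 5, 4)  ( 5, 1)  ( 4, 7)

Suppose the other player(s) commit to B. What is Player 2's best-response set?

argmax u_2 = {P,S}

u_2(P vs B) = 7
u_2(Q vs B) = 4
u_2(R vs B) = 1
u_2(S vs B) = 7
max payoff 7 at {P,S}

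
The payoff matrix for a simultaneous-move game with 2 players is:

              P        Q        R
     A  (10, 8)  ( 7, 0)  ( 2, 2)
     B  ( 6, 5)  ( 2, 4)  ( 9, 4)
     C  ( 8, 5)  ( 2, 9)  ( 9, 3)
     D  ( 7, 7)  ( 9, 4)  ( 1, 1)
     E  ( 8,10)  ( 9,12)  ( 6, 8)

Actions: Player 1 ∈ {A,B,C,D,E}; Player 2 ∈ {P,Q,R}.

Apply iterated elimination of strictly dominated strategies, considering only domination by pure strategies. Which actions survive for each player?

Remaining: P1:{A,D,E} P2:{P,Q}

P2 drop R (P beats it: A:8>2 B:5>4 C:5>3 D:7>1 E:10>8)
P1 drop B (A beats it: P:10>6 Q:7>2)
P1 drop C (A beats it: P:10>8 Q:7>2)
P1→{A,D,E} P2→{P,Q}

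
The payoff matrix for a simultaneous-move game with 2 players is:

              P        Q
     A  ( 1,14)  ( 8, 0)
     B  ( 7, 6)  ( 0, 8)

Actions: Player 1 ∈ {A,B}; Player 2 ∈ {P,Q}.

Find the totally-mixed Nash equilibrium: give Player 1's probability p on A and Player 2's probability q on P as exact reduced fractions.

(p,q) = (1/8, 4/7)

P1 indiff ⇒ q·1+(1-q)·8 = q·7+(1-q)·0 ⇒ q(-6) = (1-q)(-8) ⇒ q = 4/7
P2 indiff ⇒ p·14+(1-p)·6 = p·0+(1-p)·8 ⇒ p(14) = (1-p)(2) ⇒ p = 1/8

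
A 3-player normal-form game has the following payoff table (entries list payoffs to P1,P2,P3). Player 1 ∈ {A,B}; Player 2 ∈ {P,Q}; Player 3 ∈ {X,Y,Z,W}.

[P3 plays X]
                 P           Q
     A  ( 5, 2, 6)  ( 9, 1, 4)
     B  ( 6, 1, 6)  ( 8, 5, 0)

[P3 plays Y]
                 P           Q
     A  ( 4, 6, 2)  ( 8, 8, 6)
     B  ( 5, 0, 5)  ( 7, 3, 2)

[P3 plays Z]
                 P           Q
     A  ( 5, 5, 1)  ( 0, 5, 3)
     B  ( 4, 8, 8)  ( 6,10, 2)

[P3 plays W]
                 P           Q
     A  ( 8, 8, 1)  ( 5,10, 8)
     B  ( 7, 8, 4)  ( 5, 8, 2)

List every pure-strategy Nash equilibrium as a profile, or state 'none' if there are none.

(A,P,X): not NE [P1→B gives 6>5]
(A,P,Y): not NE [P1→B gives 5>4; P2→Q gives 8>6; P3→X gives 6>2]
(A,P,Z): not NE [P3→X gives 6>1]
(A,P,W): not NE [P2→Q gives 10>8; P3→X gives 6>1]
(A,Q,X): not NE [P2→P gives 2>1; P3→W gives 8>4]
(A,Q,Y): not NE [P3→W gives 8>6]
(A,Q,Z): not NE [P1→B gives 6>0; P3→W gives 8>3]
(A,Q,W): NE
(B,P,X): not NE [P2→Q gives 5>1; P3→Z gives 8>6]
(B,P,Y): not NE [P2→Q gives 3>0; P3→Z gives 8>5]
(B,P,Z): not NE [P1→A gives 5>4; P2→Q gives 10>8]
(B,P,W): not NE [P1→A gives 8>7; P3→Z gives 8>4]
(B,Q,X): not NE [P1→A gives 9>8; P3→W gives 2>0]
(B,Q,Y): not NE [P1→A gives 8>7]
(B,Q,Z): NE
(B,Q,W): NE

Nash profiles: (A,Q,W), (B,Q,Z), (B,Q,W)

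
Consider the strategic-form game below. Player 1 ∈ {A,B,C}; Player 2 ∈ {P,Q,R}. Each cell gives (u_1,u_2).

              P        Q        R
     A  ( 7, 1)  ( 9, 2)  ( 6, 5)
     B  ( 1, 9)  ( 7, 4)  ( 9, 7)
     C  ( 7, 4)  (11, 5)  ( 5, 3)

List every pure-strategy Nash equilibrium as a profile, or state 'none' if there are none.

PSNE = {(C,Q)}

(A,P): not NE [P2→R gives 5>1]
(A,Q): not NE [P1→C gives 11>9; P2→R gives 5>2]
(A,R): not NE [P1→B gives 9>6]
(B,P): not NE [P1→C gives 7>1]
(B,Q): not NE [P1→C gives 11>7; P2→P gives 9>4]
(B,R): not NE [P2→P gives 9>7]
(C,P): not NE [P2→Q gives 5>4]
(C,Q): NE
(C,R): not NE [P1→B gives 9>5; P2→Q gives 5>3]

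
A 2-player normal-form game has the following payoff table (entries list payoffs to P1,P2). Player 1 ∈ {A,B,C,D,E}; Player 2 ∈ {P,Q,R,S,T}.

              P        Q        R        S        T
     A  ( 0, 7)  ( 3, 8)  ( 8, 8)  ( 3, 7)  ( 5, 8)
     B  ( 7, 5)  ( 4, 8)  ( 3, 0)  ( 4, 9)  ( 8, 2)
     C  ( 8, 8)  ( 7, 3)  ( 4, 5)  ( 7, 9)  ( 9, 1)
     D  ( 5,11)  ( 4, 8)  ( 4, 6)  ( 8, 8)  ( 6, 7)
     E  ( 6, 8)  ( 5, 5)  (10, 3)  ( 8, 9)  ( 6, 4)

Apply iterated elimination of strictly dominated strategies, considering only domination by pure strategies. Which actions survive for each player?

P1 drop A (E beats it: P:6>0 Q:5>3 R:10>8 S:8>3 T:6>5)
P1 drop B (C beats it: P:8>7 Q:7>4 R:4>3 S:7>4 T:9>8)
P2 drop Q (P beats it: C:8>3 D:11>8 E:8>5)
P2 drop R (P beats it: C:8>5 D:11>6 E:8>3)
P2 drop T (P beats it: C:8>1 D:11>7 E:8>4)
P1→{C,D,E} P2→{P,S}

Remaining: P1:{C,D,E} P2:{P,S}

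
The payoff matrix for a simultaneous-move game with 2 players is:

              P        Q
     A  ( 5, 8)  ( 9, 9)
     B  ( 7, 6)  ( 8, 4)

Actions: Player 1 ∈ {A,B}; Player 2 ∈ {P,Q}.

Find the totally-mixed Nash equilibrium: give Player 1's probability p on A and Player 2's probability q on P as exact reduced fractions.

p=2/3, q=1/3

P1 indiff ⇒ q·5+(1-q)·9 = q·7+(1-q)·8 ⇒ q(-2) = (1-q)(-1) ⇒ q = 1/3
P2 indiff ⇒ p·8+(1-p)·6 = p·9+(1-p)·4 ⇒ p(-1) = (1-p)(-2) ⇒ p = 2/3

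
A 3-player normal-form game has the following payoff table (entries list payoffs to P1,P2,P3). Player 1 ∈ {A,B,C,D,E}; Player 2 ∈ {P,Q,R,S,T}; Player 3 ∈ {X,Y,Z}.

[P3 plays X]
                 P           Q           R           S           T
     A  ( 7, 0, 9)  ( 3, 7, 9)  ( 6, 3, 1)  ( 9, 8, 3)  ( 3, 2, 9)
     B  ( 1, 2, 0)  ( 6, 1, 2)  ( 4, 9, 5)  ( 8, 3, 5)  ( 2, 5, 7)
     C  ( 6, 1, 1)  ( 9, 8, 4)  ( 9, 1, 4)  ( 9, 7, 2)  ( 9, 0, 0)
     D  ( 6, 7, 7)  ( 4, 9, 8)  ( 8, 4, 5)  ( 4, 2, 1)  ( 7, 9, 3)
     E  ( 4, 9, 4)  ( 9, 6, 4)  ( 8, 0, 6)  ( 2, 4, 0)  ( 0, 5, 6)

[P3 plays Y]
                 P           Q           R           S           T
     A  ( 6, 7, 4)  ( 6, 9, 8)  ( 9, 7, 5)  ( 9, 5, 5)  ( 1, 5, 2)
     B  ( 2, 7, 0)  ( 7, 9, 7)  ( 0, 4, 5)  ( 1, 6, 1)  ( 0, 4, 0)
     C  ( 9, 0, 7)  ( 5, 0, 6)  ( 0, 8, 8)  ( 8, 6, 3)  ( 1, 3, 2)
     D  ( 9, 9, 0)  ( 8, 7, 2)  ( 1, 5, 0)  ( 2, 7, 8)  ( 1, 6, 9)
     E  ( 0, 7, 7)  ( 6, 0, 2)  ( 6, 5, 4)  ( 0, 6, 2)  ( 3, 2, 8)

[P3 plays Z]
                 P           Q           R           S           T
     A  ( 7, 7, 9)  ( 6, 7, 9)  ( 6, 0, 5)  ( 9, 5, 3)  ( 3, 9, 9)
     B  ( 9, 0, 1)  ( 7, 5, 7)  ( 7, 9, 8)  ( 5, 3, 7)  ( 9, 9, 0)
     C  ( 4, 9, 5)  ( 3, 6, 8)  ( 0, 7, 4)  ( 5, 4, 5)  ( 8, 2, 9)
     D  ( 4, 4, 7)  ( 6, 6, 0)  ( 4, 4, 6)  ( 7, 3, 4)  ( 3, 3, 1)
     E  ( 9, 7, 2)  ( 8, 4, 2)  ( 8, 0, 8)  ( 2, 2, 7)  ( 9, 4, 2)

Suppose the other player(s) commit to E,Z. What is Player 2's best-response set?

u_2(P vs E,Z) = 7
u_2(Q vs E,Z) = 4
u_2(R vs E,Z) = 0
u_2(S vs E,Z) = 2
u_2(T vs E,Z) = 4
max payoff 7 at {P}

argmax u_2 = {P}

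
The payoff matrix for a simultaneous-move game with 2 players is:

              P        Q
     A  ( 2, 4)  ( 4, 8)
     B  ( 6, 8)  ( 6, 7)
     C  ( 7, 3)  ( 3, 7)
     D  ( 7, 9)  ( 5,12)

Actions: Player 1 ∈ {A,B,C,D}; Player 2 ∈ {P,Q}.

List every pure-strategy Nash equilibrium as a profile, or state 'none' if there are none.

PSNE: ∅

(A,P): not NE [P1→D gives 7>2; P2→Q gives 8>4]
(A,Q): not NE [P1→B gives 6>4]
(B,P): not NE [P1→D gives 7>6]
(B,Q): not NE [P2→P gives 8>7]
(C,P): not NE [P2→Q gives 7>3]
(C,Q): not NE [P1→B gives 6>3]
(D,P): not NE [P2→Q gives 12>9]
(D,Q): not NE [P1→B gives 6>5]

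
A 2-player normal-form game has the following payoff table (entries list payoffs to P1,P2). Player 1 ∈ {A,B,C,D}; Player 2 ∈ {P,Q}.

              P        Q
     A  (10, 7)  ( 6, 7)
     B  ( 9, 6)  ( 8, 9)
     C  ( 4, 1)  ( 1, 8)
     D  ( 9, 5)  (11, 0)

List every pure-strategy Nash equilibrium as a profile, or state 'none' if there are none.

(A,P): NE
(A,Q): not NE [P1→D gives 11>6]
(B,P): not NE [P1→A gives 10>9; P2→Q gives 9>6]
(B,Q): not NE [P1→D gives 11>8]
(C,P): not NE [P1→A gives 10>4; P2→Q gives 8>1]
(C,Q): not NE [P1→D gives 11>1]
(D,P): not NE [P1→A gives 10>9]
(D,Q): not NE [P2→P gives 5>0]

NE set: (A,P)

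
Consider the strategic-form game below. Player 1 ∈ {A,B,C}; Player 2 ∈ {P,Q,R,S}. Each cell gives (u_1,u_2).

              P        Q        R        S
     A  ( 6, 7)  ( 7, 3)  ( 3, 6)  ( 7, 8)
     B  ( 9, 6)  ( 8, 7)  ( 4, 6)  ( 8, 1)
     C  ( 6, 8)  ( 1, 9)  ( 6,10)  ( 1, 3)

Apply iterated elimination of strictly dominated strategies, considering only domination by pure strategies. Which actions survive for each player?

P1 drop A (B beats it: P:9>6 Q:8>7 R:4>3 S:8>7)
P2 drop P (Q beats it: B:7>6 C:9>8)
P2 drop S (Q beats it: B:7>1 C:9>3)
P1→{B,C} P2→{Q,R}

Remaining: P1:{B,C} P2:{Q,R}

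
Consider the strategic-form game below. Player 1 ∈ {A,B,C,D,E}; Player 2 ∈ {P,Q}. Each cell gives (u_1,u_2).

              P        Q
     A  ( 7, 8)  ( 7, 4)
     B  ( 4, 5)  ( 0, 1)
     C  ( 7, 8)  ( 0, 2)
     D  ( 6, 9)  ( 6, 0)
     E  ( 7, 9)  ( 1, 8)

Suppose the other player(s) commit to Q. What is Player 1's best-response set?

P1 best: {A}

u_1(A vs Q) = 7
u_1(B vs Q) = 0
u_1(C vs Q) = 0
u_1(D vs Q) = 6
u_1(E vs Q) = 1
max payoff 7 at {A}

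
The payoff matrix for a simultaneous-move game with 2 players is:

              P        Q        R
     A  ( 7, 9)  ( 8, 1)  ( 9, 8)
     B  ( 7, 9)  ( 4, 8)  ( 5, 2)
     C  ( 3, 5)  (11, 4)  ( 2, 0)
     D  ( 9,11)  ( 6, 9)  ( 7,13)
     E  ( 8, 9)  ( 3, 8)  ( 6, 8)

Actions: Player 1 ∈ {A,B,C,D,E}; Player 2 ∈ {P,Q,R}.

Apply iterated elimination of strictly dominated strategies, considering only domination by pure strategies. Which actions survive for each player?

P1 drop B (D beats it: P:9>7 Q:6>4 R:7>5)
P1 drop E (D beats it: P:9>8 Q:6>3 R:7>6)
P2 drop Q (P beats it: A:9>1 C:5>4 D:11>9)
P1 drop C (A beats it: P:7>3 R:9>2)
P1→{A,D} P2→{P,R}

IESDS → P1:{A,D} P2:{P,R}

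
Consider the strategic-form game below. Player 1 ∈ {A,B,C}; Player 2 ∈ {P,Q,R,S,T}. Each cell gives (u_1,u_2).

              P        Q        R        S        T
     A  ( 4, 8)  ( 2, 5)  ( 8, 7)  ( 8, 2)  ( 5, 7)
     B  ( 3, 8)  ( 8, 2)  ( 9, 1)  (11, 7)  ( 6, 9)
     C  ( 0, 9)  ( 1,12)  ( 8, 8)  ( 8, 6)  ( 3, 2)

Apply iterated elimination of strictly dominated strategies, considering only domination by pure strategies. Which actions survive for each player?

P1 drop C (B beats it: P:3>0 Q:8>1 R:9>8 S:11>8 T:6>3)
P2 drop Q (P beats it: A:8>5 B:8>2)
P2 drop R (P beats it: A:8>7 B:8>1)
P2 drop S (P beats it: A:8>2 B:8>7)
P1→{A,B} P2→{P,T}

Remaining: P1:{A,B} P2:{P,T}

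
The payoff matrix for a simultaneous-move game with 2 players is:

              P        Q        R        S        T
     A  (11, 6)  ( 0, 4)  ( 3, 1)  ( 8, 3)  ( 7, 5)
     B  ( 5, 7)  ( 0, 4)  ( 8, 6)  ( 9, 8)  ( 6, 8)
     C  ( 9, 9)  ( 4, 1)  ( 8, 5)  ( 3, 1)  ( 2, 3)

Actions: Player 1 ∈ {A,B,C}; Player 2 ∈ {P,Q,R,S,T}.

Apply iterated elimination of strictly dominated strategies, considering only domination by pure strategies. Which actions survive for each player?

Remaining: P1:{A,B} P2:{P,S,T}

P2 drop Q (P beats it: A:6>4 B:7>4 C:9>1)
P2 drop R (P beats it: A:6>1 B:7>6 C:9>5)
P1 drop C (A beats it: P:11>9 S:8>3 T:7>2)
P1→{A,B} P2→{P,S,T}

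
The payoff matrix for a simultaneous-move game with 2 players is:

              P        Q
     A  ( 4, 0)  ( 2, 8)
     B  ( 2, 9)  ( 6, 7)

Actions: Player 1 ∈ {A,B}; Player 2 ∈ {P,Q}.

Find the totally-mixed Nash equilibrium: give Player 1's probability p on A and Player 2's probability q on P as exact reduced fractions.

P1 indiff ⇒ q·4+(1-q)·2 = q·2+(1-q)·6 ⇒ q(2) = (1-q)(4) ⇒ q = 2/3
P2 indiff ⇒ p·0+(1-p)·9 = p·8+(1-p)·7 ⇒ p(-8) = (1-p)(-2) ⇒ p = 1/5

P1 mixes 1/5 on A; P2 mixes 2/3 on P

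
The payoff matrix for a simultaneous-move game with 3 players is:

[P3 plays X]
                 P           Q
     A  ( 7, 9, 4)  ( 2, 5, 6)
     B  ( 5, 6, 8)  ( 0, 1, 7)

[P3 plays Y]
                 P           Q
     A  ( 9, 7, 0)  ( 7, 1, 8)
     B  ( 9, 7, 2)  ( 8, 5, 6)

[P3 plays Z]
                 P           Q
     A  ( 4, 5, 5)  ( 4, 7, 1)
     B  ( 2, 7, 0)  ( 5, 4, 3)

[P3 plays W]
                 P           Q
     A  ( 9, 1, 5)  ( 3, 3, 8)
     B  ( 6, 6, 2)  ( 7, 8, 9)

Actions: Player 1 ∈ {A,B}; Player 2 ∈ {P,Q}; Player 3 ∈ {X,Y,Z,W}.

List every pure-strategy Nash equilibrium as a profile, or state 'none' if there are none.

(A,P,X): not NE [P3→W gives 5>4]
(A,P,Y): not NE [P3→W gives 5>0]
(A,P,Z): not NE [P2→Q gives 7>5]
(A,P,W): not NE [P2→Q gives 3>1]
(A,Q,X): not NE [P2→P gives 9>5; P3→W gives 8>6]
(A,Q,Y): not NE [P1→B gives 8>7; P2→P gives 7>1]
(A,Q,Z): not NE [P1→B gives 5>4; P3→W gives 8>1]
(A,Q,W): not NE [P1→B gives 7>3]
(B,P,X): not NE [P1→A gives 7>5]
(B,P,Y): not NE [P3→X gives 8>2]
(B,P,Z): not NE [P1→A gives 4>2; P3→X gives 8>0]
(B,P,W): not NE [P1→A gives 9>6; P2→Q gives 8>6; P3→X gives 8>2]
(B,Q,X): not NE [P1→A gives 2>0; P2→P gives 6>1; P3→W gives 9>7]
(B,Q,Y): not NE [P2→P gives 7>5; P3→W gives 9>6]
(B,Q,Z): not NE [P2→P gives 7>4; P3→W gives 9>3]
(B,Q,W): NE

NE set: (B,Q,W)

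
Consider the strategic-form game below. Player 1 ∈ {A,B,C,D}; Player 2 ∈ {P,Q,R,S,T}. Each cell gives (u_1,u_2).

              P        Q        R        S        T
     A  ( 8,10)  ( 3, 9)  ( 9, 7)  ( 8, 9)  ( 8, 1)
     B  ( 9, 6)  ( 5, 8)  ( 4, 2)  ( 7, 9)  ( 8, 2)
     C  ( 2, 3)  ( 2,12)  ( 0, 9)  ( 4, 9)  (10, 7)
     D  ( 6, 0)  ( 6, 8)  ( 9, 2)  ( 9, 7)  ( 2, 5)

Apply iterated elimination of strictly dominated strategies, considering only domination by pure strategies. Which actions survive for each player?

P2 drop R (Q beats it: A:9>7 B:8>2 C:12>9 D:8>2)
P2 drop T (Q beats it: A:9>1 B:8>2 C:12>7 D:8>5)
P1 drop C (A beats it: P:8>2 Q:3>2 S:8>4)
P1→{A,B,D} P2→{P,Q,S}

Survivors P1:{A,B,D} P2:{P,Q,S}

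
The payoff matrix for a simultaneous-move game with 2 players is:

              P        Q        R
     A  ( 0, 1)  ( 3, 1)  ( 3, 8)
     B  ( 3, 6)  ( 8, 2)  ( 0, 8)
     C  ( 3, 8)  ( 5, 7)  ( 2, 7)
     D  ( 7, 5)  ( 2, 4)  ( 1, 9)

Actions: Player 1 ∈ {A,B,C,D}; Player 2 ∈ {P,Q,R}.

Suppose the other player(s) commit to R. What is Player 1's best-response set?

u_1(A vs R) = 3
u_1(B vs R) = 0
u_1(C vs R) = 2
u_1(D vs R) = 1
max payoff 3 at {A}

argmax u_1 = {A}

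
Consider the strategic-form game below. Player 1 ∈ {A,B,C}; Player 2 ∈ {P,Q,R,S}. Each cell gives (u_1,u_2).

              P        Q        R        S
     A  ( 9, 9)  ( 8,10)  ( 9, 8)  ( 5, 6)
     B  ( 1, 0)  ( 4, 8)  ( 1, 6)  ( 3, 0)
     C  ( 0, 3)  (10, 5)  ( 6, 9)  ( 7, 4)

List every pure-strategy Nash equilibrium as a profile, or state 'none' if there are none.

(A,P): not NE [P2→Q gives 10>9]
(A,Q): not NE [P1→C gives 10>8]
(A,R): not NE [P2→Q gives 10>8]
(A,S): not NE [P1→C gives 7>5; P2→Q gives 10>6]
(B,P): not NE [P1→A gives 9>1; P2→Q gives 8>0]
(B,Q): not NE [P1→C gives 10>4]
(B,R): not NE [P1→A gives 9>1; P2→Q gives 8>6]
(B,S): not NE [P1→C gives 7>3; P2→Q gives 8>0]
(C,P): not NE [P1→A gives 9>0; P2→R gives 9>3]
(C,Q): not NE [P2→R gives 9>5]
(C,R): not NE [P1→A gives 9>6]
(C,S): not NE [P2→R gives 9>4]

PSNE: ∅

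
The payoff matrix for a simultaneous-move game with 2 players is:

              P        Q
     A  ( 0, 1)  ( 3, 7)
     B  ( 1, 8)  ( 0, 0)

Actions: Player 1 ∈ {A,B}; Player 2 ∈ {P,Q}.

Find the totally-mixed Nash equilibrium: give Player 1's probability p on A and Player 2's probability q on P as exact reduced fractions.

P1 mixes 4/7 on A; P2 mixes 3/4 on P

P1 indiff ⇒ q·0+(1-q)·3 = q·1+(1-q)·0 ⇒ q(-1) = (1-q)(-3) ⇒ q = 3/4
P2 indiff ⇒ p·1+(1-p)·8 = p·7+(1-p)·0 ⇒ p(-6) = (1-p)(-8) ⇒ p = 4/7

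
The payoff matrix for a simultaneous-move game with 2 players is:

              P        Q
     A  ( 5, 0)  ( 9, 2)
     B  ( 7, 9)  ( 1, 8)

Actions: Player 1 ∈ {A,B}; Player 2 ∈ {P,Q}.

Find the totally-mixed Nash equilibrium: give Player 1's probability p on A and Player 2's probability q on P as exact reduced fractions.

P1 mixes 1/3 on A; P2 mixes 4/5 on P

P1 indiff ⇒ q·5+(1-q)·9 = q·7+(1-q)·1 ⇒ q(-2) = (1-q)(-8) ⇒ q = 4/5
P2 indiff ⇒ p·0+(1-p)·9 = p·2+(1-p)·8 ⇒ p(-2) = (1-p)(-1) ⇒ p = 1/3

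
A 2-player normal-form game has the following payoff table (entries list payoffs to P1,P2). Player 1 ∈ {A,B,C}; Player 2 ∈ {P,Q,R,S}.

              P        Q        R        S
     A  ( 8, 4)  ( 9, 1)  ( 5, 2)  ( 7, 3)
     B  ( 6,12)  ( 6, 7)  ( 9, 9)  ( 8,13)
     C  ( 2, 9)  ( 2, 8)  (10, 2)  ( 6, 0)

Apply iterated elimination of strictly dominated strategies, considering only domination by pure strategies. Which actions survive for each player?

P2 drop Q (P beats it: A:4>1 B:12>7 C:9>8)
P2 drop R (P beats it: A:4>2 B:12>9 C:9>2)
P1 drop C (A beats it: P:8>2 S:7>6)
P1→{A,B} P2→{P,S}

Survivors P1:{A,B} P2:{P,S}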